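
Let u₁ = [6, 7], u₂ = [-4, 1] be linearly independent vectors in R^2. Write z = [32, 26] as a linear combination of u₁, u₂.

Solve the system with u₁, u₂ as columns and z as the right-hand side.
Row-reducing the augmented matrix gives the unique coefficients (α₁, α₂) = (4, -2).

z = 4u₁ - 2u₂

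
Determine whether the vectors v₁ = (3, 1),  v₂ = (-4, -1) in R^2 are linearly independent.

linearly independent

The matrix [v₁|v₂] has determinant 1.
A nonzero determinant means the columns are linearly independent.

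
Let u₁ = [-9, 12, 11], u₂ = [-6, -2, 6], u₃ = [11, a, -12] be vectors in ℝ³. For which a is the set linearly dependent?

a = -23/6

Dependence holds iff the 3×3 matrix [u₁ u₂ u₃] is singular.
Cofactor expansion gives det = -12*a - 46.
Setting this to zero gives a = -23/6.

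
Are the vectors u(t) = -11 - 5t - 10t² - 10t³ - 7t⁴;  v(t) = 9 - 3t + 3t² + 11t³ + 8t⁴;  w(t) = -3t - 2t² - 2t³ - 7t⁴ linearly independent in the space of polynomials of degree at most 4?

Write each element as a coordinate vector in ℝ⁵ using {1, t, …, t⁴}.
Row-reduce the matrix whose columns are u, v, w.
The reduction yields 3 nonzero rows, so the rank is 3.
Since rank = 3 (the number of vectors), the set is linearly independent.

linearly independent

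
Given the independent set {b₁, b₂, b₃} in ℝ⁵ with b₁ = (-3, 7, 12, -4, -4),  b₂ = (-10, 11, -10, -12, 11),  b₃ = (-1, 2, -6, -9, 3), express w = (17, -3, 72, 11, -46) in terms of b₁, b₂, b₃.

w = 4b₁ - 3b₂ + b₃

Since b₁, b₂, b₃ are independent, the coefficients expressing w are uniquely determined by a linear system.
Back-substitution yields (c₁, c₂, c₃) = (4, -3, 1).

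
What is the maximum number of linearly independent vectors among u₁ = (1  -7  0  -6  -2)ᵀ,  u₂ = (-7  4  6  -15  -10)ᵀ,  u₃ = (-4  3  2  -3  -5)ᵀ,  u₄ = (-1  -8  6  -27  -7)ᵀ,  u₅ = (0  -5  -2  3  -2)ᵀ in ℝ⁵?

Form the matrix with u₁, u₂, u₃, u₄, u₅ as columns and reduce.
Reduction leaves 3 leading entries, giving rank 3.

3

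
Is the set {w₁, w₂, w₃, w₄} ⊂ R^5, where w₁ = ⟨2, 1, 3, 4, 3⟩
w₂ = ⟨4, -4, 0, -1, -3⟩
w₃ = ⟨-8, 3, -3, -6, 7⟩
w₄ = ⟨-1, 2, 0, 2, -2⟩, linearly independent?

Row-reduce the matrix whose columns are w₁, w₂, w₃, w₄.
The reduction yields 3 nonzero rows, so the rank is 3.
Since rank 3 < 4, the set is linearly dependent.

linearly dependent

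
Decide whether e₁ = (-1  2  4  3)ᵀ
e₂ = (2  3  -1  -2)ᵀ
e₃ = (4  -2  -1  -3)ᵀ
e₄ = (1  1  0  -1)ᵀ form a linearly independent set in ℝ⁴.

Place the vectors as rows of a 4×4 matrix and reduce to echelon form.
The reduction yields 4 nonzero rows, so the rank is 4.
Since rank = 4 (the number of vectors), the set is linearly independent.

linearly independent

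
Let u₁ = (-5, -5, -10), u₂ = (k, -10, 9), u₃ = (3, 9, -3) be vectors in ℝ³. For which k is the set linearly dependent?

k = -12/7

The vectors are dependent exactly when the determinant of the matrix with rows u₁, u₂, u₃ vanishes.
Expanding, det = -105*k - 180.
Solving -105*k - 180 = 0 yields k = -12/7.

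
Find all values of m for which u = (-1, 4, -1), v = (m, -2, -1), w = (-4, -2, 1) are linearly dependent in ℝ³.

Place the vectors as rows of a 3×3 matrix; dependence ⇔ determinant zero.
The determinant works out to 28 - 2*m.
Setting this to zero gives m = 14.

m = 14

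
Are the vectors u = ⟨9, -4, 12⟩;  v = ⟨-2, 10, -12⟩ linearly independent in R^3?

Row-reduce the matrix whose columns are u, v.
The reduction yields 2 nonzero rows, so the rank is 2.
Since rank = 2 (the number of vectors), the set is linearly independent.

linearly independent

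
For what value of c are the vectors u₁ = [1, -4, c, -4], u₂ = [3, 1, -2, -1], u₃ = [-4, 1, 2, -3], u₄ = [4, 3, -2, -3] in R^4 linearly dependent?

Place the vectors as rows of a 4×4 matrix; dependence ⇔ determinant zero.
Expanding, det = 10*c + 88.
This vanishes exactly when c = -44/5.

c = -44/5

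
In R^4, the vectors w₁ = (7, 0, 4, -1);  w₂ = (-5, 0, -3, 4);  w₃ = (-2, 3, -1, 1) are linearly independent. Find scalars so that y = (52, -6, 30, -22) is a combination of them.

Set up the augmented matrix [w₁ | w₂ | w₃ | y] and row-reduce.
Row-reducing the augmented matrix gives the unique coefficients (c₁, c₂, c₃) = (4, -4, -2).

y = 4w₁ - 4w₂ - 2w₃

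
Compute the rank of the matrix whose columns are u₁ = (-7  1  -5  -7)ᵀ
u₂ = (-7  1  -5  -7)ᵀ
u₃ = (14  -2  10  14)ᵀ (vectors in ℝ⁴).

Form the matrix with u₁, u₂, u₃ as columns and reduce.
There is 1 pivot column, so rank = 1.

1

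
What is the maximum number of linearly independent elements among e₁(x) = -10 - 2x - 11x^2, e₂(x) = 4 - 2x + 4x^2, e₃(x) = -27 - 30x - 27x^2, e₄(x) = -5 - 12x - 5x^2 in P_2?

3

Pass to coordinate vectors with respect to the basis {1, x, x^2}.
Form the matrix with e₁, e₂, e₃, e₄ as columns and reduce.
The echelon form has 3 nonzero rows, so the rank is 3.
(With 4 elements in a 3-dimensional space the rank is at most 3.)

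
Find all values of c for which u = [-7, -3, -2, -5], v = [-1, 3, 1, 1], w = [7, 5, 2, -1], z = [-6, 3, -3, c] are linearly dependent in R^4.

Dependence holds iff the 4×4 matrix [u v w z] is singular.
The determinant works out to 18*c + 594.
This vanishes exactly when c = -33.

c = -33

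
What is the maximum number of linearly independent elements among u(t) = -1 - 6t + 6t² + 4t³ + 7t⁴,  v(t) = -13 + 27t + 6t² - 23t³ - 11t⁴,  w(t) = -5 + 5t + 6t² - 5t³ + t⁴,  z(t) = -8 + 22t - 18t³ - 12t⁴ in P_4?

2

Use coordinates relative to {1, t, …, t⁴}.
Apply Gaussian elimination to the matrix whose rows are u, v, w, z.
Exactly 2 pivots survive; hence the rank is 2.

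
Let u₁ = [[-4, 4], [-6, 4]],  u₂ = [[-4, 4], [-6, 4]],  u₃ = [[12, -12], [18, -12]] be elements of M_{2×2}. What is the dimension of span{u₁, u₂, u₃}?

Represent each element by its coordinate vector in ℝ⁴.
Form the matrix with u₁, u₂, u₃ as columns and reduce.
Reduction leaves 1 leading entry, giving rank 1.

dim = 1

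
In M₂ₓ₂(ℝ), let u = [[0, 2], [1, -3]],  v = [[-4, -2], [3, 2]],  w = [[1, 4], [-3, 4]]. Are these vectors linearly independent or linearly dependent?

linearly independent

Write each element as a coordinate vector in ℝ⁴ using {E₁₁, E₁₂, E₂₁, E₂₂}.
Place the vectors as rows of a 3×4 matrix and reduce to echelon form.
The reduction yields 3 nonzero rows, so the rank is 3.
Since rank = 3 (the number of vectors), the set is linearly independent.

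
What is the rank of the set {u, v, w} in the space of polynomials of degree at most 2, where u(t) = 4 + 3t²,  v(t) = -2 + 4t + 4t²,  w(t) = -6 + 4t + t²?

2

Pass to coordinate vectors with respect to the basis {1, t, t²}.
Form the matrix with u, v, w as columns and reduce.
Reduction leaves 2 leading entries, giving rank 2.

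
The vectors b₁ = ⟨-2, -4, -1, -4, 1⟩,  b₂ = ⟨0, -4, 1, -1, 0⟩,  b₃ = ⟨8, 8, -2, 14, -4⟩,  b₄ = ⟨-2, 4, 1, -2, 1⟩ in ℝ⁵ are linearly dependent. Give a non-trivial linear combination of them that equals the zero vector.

2b₁ + 2b₂ + b₃ + 2b₄ = 0

Row-reduce the matrix with b₁, b₂, b₃, b₄ as columns; the null space gives the coefficients.
The free variable yields coefficients (2, 2, 1, 2) (any nonzero multiple also works).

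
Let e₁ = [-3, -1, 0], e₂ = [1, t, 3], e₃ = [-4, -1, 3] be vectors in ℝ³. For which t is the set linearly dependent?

The set is linearly dependent precisely when det[e₁; e₂; e₃] = 0.
Expanding, det = 6 - 9*t.
Setting this to zero gives t = 2/3.

t = 2/3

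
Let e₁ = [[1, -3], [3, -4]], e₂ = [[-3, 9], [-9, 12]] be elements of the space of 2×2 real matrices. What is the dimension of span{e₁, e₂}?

1

Pass to coordinate vectors with respect to the basis {E₁₁, E₁₂, E₂₁, E₂₂}.
Row-reduce the 2×4 matrix with these as rows.
Reduction leaves 1 leading entry, giving rank 1.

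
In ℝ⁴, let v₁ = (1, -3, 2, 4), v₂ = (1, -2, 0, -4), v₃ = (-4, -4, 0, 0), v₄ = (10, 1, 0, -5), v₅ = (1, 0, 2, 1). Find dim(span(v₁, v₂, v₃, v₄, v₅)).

dim = 4

Apply Gaussian elimination to the matrix whose rows are v₁, v₂, v₃, v₄, v₅.
There are 4 pivot columns, so rank = 4.
(With 5 elements in a 4-dimensional space the rank is at most 4.)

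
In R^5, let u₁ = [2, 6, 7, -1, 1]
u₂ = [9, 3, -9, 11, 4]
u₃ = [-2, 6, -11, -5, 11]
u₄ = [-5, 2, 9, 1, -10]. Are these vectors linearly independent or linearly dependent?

linearly independent

Row-reduce the matrix whose columns are u₁, u₂, u₃, u₄.
The reduction yields 4 nonzero rows, so the rank is 4.
Since rank = 4 (the number of vectors), the set is linearly independent.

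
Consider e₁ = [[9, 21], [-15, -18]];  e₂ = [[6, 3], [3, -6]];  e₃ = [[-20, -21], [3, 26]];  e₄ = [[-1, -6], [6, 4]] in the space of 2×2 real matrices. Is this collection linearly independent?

linearly dependent

Write each element as a coordinate vector in ℝ⁴ using {E₁₁, E₁₂, E₂₁, E₂₂}.
Row-reduce the matrix whose columns are e₁, e₂, e₃, e₄.
The reduction yields 2 nonzero rows, so the rank is 2.
Since rank 2 < 4, the set is linearly dependent.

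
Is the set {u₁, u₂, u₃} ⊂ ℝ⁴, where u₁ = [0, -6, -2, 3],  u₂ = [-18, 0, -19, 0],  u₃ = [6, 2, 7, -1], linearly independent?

Place the vectors as rows of a 3×4 matrix and reduce to echelon form.
The reduction yields 2 nonzero rows, so the rank is 2.
Since rank 2 < 3, the set is linearly dependent.
Indeed u₁ + u₂ + 3u₃ = 0.

linearly dependent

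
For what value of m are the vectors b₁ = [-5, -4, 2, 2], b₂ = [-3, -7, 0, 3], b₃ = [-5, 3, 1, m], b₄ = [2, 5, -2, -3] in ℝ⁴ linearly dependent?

m = -23/12

The vectors are dependent exactly when the determinant of the matrix with rows b₁, b₂, b₃, b₄ vanishes.
Cofactor expansion gives det = 48*m + 92.
Solving 48*m + 92 = 0 yields m = -23/12.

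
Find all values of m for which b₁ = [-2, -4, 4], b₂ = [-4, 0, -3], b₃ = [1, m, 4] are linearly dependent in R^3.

m = -26/11

Place the vectors as rows of a 3×3 matrix; dependence ⇔ determinant zero.
The determinant works out to -22*m - 52.
This vanishes exactly when m = -26/11.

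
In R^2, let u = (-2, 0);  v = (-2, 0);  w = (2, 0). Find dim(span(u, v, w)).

Put the 2×3 matrix [u|v|w] into echelon form.
Reduction leaves 1 leading entry, giving rank 1.
(With 3 elements in a 2-dimensional space the rank is at most 2.)

1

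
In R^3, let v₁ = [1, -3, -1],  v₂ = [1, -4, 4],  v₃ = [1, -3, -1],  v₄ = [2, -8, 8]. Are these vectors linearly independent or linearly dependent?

linearly dependent

There are 4 vectors in a 3-dimensional space, so they cannot be linearly independent.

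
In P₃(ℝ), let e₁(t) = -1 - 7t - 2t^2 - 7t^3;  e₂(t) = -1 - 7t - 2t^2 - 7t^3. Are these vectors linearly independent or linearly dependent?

Take coordinates with respect to the standard basis {1, t, …, t^3}.
Place the vectors as rows of a 2×4 matrix and reduce to echelon form.
The reduction yields 1 nonzero row, so the rank is 1.
Since rank 1 < 2, the set is linearly dependent.

linearly dependent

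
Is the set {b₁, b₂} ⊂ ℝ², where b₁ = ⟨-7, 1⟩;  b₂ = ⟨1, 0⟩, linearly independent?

linearly independent

The matrix [b₁|b₂] has determinant -1.
A nonzero determinant means the columns are linearly independent.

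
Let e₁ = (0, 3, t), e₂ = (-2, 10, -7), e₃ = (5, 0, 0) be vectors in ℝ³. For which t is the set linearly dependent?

The set is linearly dependent precisely when det[e₁; e₂; e₃] = 0.
Expanding, det = -50*t - 105.
This vanishes exactly when t = -21/10.

t = -21/10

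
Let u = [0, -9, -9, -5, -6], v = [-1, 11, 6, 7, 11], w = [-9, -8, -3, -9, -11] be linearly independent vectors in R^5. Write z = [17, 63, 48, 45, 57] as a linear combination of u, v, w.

z = -4u + v - 2w

Write z = a₁u + … + a₃w and equate components.
Row-reducing the augmented matrix gives the unique coefficients (a₁, a₂, a₃) = (-4, 1, -2).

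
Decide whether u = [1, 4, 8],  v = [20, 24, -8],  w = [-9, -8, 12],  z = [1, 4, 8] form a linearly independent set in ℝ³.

There are 4 vectors in a 3-dimensional space, so they cannot be linearly independent.

linearly dependent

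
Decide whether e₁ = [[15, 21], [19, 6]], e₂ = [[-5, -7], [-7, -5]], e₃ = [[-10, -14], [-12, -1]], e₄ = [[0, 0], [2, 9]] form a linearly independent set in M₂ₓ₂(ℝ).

linearly dependent

Take coordinates with respect to the standard basis {E₁₁, E₁₂, E₂₁, E₂₂}.
The matrix [e₁|e₂|e₃|e₄] has determinant 0.
A zero determinant means the columns are linearly dependent.
Indeed e₁ + e₂ + e₃ = 0.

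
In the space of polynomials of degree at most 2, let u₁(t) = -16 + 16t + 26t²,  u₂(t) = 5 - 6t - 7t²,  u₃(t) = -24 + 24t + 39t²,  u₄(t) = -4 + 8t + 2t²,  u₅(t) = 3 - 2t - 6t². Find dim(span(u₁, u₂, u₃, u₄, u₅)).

Use coordinates relative to {1, t, t²}.
Row-reduce the 5×3 matrix with these as rows.
The echelon form has 2 nonzero rows, so the rank is 2.
(With 5 elements in a 3-dimensional space the rank is at most 3.)

2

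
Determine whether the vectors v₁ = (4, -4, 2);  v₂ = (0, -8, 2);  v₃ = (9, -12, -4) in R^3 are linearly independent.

linearly independent

Place the vectors as rows of a 3×3 matrix and reduce to echelon form.
The reduction yields 3 nonzero rows, so the rank is 3.
Since rank = 3 (the number of vectors), the set is linearly independent.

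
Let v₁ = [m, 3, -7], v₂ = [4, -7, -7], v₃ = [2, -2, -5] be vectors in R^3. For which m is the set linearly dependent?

The vectors are dependent exactly when the determinant of the matrix with rows v₁, v₂, v₃ vanishes.
Cofactor expansion gives det = 21*m - 24.
Setting this to zero gives m = 8/7.

m = 8/7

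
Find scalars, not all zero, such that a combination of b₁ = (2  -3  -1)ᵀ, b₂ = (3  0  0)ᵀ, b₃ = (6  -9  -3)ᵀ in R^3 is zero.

3b₁ - b₃ = 0

Set up α₁b₁ + … + α₃b₃ = 0 and solve the homogeneous system.
A generator of the null space is (3, 0, -1).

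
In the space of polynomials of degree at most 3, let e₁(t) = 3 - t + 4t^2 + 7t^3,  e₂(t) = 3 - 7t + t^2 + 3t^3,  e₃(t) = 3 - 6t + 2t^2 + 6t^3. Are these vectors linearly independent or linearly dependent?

linearly independent

Take coordinates with respect to the standard basis {1, t, …, t^3}.
Row-reduce the matrix whose columns are e₁, e₂, e₃.
The reduction yields 3 nonzero rows, so the rank is 3.
Since rank = 3 (the number of vectors), the set is linearly independent.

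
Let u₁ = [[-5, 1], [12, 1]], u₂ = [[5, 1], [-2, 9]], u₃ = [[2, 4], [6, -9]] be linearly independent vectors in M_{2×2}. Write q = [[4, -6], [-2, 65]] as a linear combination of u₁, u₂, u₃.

q = 2u₁ + 4u₂ - 3u₃

Take coordinate vectors relative to {E₁₁, E₁₂, E₂₁, E₂₂}.
Set up the augmented matrix [u₁ | u₂ | u₃ | q] and row-reduce.
The system has the unique solution (a₁, a₂, a₃) = (2, 4, -3).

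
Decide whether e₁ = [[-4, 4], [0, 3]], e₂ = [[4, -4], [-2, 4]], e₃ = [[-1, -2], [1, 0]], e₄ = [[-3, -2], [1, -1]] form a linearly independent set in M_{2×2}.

linearly independent

Take coordinates with respect to the standard basis {E₁₁, E₁₂, E₂₁, E₂₂}.
Place the vectors as rows of a 4×4 matrix and reduce to echelon form.
The reduction yields 4 nonzero rows, so the rank is 4.
Since rank = 4 (the number of vectors), the set is linearly independent.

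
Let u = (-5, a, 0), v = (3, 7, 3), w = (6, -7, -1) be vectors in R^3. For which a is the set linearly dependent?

The vectors are dependent exactly when the determinant of the matrix with rows u, v, w vanishes.
Expanding, det = 21*a - 70.
Setting this to zero gives a = 10/3.

a = 10/3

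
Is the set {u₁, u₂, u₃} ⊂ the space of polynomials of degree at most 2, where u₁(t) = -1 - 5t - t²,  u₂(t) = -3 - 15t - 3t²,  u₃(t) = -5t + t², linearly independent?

linearly dependent

Write each element as a coordinate vector in ℝ³ using {1, t, t²}.
The matrix [u₁|u₂|u₃] has determinant 0.
A zero determinant means the columns are linearly dependent.
Indeed 3u₁ - u₂ = 0.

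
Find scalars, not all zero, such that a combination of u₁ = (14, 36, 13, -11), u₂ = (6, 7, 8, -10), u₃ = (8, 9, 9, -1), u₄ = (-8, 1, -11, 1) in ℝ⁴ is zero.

Row-reduce the matrix with u₁, u₂, u₃, u₄ as columns; the null space gives the coefficients.
A generator of the null space is (1, -1, -3, -2).

u₁ - u₂ - 3u₃ - 2u₄ = 0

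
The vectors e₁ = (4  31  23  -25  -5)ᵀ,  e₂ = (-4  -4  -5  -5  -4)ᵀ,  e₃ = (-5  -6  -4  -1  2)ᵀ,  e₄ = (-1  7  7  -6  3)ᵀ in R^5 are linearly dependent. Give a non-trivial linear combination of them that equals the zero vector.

e₁ - 2e₂ + 3e₃ - 3e₄ = 0

Row-reduce the matrix with e₁, e₂, e₃, e₄ as columns; the null space gives the coefficients.
A generator of the null space is (1, -2, 3, -3).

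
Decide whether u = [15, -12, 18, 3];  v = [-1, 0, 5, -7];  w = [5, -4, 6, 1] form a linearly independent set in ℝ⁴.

One vector is a scalar multiple of another, so the set is dependent.

linearly dependent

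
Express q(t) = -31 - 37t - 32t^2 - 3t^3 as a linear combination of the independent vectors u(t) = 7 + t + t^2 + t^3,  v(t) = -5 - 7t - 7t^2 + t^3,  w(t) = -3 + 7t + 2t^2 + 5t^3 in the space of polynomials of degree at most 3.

q = -2u + 4v - w

Take coordinate vectors relative to {1, t, …, t^3}.
Since u, v, w are independent, the coefficients expressing q are uniquely determined by a linear system.
The system has the unique solution (a₁, a₂, a₃) = (-2, 4, -1).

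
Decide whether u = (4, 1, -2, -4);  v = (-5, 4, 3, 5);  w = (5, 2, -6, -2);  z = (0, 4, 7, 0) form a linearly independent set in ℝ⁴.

The matrix [u|v|w|z] has determinant -417.
A nonzero determinant means the columns are linearly independent.

linearly independent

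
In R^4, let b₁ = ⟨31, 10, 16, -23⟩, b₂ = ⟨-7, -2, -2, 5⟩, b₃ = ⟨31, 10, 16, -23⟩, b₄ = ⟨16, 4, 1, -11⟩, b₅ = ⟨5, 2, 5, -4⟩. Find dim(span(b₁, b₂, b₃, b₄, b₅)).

dim = 2

Put the 4×5 matrix [b₁|b₂|b₃|b₄|b₅] into echelon form.
The echelon form has 2 nonzero rows, so the rank is 2.
(With 5 elements in a 4-dimensional space the rank is at most 4.)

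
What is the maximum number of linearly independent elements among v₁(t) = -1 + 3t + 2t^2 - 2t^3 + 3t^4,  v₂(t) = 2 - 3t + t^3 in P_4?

Use coordinates relative to {1, t, …, t^4}.
Apply Gaussian elimination to the matrix whose rows are v₁, v₂.
Exactly 2 pivots survive; hence the rank is 2.

2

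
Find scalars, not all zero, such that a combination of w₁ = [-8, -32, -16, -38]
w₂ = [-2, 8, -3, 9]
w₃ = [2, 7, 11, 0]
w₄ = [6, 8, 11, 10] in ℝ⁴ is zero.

w₁ + 2w₂ + 2w₄ = 0

Row-reduce the matrix with w₁, w₂, w₃, w₄ as columns; the null space gives the coefficients.
The free variable yields coefficients (1, 2, 0, 2) (any nonzero multiple also works).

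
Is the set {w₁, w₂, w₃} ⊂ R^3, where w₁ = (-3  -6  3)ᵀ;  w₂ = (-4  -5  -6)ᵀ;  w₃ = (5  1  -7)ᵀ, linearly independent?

Form the 3×3 matrix with these as columns; its determinant is 288.
A nonzero determinant means the columns are linearly independent.

linearly independent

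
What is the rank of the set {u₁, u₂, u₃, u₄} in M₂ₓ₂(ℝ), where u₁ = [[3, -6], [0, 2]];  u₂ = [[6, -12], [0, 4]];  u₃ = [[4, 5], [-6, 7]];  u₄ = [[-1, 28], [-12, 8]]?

2

Use coordinates relative to {E₁₁, E₁₂, E₂₁, E₂₂}.
Row-reduce the 4×4 matrix with these as rows.
The echelon form has 2 nonzero rows, so the rank is 2.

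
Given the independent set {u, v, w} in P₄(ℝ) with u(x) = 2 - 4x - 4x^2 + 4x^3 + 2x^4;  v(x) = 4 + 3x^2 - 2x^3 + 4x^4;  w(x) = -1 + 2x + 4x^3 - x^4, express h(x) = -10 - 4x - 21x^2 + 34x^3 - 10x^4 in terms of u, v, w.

h = 3u - 3v + 4w

Identify each element with its coordinate vector in ℝ⁵ via {1, x, …, x^4}.
Since u, v, w are independent, the coefficients expressing h are uniquely determined by a linear system.
Row-reducing the augmented matrix gives the unique coefficients (α₁, α₂, α₃) = (3, -3, 4).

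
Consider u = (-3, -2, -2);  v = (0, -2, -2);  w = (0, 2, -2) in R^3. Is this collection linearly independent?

linearly independent

Form the 3×3 matrix with these as columns; its determinant is -24.
A nonzero determinant means the columns are linearly independent.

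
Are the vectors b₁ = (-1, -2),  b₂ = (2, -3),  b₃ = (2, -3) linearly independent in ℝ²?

There are 3 vectors in a 2-dimensional space, so they cannot be linearly independent.

linearly dependent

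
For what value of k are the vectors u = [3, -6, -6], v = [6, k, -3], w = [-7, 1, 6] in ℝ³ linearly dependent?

Dependence holds iff the 3×3 matrix [u v w] is singular.
The determinant works out to 63 - 24*k.
Setting this to zero gives k = 21/8.

k = 21/8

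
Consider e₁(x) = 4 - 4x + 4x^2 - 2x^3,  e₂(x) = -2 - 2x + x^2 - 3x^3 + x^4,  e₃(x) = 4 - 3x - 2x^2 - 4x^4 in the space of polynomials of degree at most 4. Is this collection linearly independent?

Take coordinates with respect to the standard basis {1, x, …, x^4}.
Place the vectors as rows of a 3×5 matrix and reduce to echelon form.
The reduction yields 3 nonzero rows, so the rank is 3.
Since rank = 3 (the number of vectors), the set is linearly independent.

linearly independent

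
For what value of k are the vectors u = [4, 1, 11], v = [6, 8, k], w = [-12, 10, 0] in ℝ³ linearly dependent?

k = 33

The vectors are dependent exactly when the determinant of the matrix with rows u, v, w vanishes.
Expanding, det = 1716 - 52*k.
This vanishes exactly when k = 33.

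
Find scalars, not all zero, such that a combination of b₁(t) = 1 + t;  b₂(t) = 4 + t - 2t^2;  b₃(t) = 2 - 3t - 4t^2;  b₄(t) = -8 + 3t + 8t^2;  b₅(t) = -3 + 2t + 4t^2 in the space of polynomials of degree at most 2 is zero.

2b₁ - 2b₂ - b₃ - b₄ = 0

Pass to coordinate vectors relative to the basis {1, t, t^2}.
Row-reduce the matrix with b₁, b₂, b₃, b₄, b₅ as columns; the null space gives the coefficients.
A generator of the null space is (2, -2, -1, -1, 0).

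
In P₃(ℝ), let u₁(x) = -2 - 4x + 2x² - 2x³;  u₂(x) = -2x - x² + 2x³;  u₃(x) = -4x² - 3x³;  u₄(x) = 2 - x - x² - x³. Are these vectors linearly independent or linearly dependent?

Write each element as a coordinate vector in ℝ⁴ using {1, x, …, x³}.
The matrix [u₁|u₂|u₃|u₄] has determinant 170.
A nonzero determinant means the columns are linearly independent.

linearly independent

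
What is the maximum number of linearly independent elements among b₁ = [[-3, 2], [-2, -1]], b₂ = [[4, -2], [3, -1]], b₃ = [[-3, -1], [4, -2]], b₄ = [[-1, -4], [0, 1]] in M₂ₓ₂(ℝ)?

4

Pass to coordinate vectors with respect to the basis {E₁₁, E₁₂, E₂₁, E₂₂}.
Apply Gaussian elimination to the matrix whose rows are b₁, b₂, b₃, b₄.
There are 4 pivot columns, so rank = 4.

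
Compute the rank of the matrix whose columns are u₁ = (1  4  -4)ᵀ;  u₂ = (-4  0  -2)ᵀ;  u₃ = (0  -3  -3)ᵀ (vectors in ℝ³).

3

Apply Gaussian elimination to the matrix whose rows are u₁, u₂, u₃.
The echelon form has 3 nonzero rows, so the rank is 3.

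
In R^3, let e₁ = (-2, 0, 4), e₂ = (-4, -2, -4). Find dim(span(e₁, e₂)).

dim = 2

Row-reduce the 2×3 matrix with these as rows.
Reduction leaves 2 leading entries, giving rank 2.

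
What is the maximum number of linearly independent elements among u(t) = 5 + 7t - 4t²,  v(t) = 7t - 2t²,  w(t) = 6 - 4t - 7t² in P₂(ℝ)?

3

Use coordinates relative to {1, t, t²}.
Form the matrix with u, v, w as columns and reduce.
Reduction leaves 3 leading entries, giving rank 3.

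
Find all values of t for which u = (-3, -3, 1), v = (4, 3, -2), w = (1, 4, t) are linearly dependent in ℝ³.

t = 5/3

The set is linearly dependent precisely when det[u; v; w] = 0.
Cofactor expansion gives det = 3*t - 5.
Setting this to zero gives t = 5/3.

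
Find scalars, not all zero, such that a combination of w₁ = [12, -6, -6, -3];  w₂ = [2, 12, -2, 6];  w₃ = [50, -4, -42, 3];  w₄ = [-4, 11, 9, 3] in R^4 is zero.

Solve the homogeneous system with w₁, w₂, w₃, w₄ as columns by row-reducing the coefficient matrix.
A generator of the null space is (3, 3, -1, -2).

3w₁ + 3w₂ - w₃ - 2w₄ = 0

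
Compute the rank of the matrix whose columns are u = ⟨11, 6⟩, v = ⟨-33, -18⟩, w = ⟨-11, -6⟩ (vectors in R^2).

1

Apply Gaussian elimination to the matrix whose rows are u, v, w.
Exactly 1 pivot survives; hence the rank is 1.
(With 3 elements in a 2-dimensional space the rank is at most 2.)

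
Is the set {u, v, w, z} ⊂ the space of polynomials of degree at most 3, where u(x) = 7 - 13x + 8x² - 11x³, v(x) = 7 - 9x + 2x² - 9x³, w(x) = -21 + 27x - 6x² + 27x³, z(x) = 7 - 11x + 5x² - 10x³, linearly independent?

Write each element as a coordinate vector in ℝ⁴ using {1, x, …, x³}.
One vector is a scalar multiple of another, so the set is dependent.

linearly dependent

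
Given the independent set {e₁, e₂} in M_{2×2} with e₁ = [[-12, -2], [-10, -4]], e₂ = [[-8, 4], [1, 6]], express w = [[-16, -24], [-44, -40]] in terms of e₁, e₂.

w = 4e₁ - 4e₂

Identify each element with its coordinate vector in ℝ⁴ via {E₁₁, E₁₂, E₂₁, E₂₂}.
Set up the augmented matrix [e₁ | e₂ | w] and row-reduce.
Back-substitution yields (a₁, a₂) = (4, -4).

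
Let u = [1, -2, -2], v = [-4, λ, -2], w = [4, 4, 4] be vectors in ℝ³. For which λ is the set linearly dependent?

λ = -2

The vectors are dependent exactly when the determinant of the matrix with rows u, v, w vanishes.
The determinant works out to 12*λ + 24.
Setting this to zero gives λ = -2.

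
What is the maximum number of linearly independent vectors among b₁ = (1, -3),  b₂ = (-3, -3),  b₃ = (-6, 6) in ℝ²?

2

Put the 2×3 matrix [b₁|b₂|b₃] into echelon form.
Reduction leaves 2 leading entries, giving rank 2.
(With 3 elements in a 2-dimensional space the rank is at most 2.)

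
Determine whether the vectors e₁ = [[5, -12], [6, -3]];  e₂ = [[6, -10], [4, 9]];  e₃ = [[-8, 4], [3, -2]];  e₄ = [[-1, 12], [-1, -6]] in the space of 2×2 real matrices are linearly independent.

linearly independent

Write each element as a coordinate vector in ℝ⁴ using {E₁₁, E₁₂, E₂₁, E₂₂}.
The matrix [e₁|e₂|e₃|e₄] has determinant -6962.
A nonzero determinant means the columns are linearly independent.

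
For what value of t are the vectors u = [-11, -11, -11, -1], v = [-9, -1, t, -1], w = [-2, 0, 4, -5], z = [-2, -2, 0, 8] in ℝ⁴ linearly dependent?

Dependence holds iff the 4×4 matrix [u v w z] is singular.
The determinant works out to 180*t - 3540.
Solving 180*t - 3540 = 0 yields t = 59/3.

t = 59/3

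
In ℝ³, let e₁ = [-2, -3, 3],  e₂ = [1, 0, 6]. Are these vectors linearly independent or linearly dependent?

Place the vectors as rows of a 2×3 matrix and reduce to echelon form.
The reduction yields 2 nonzero rows, so the rank is 2.
Since rank = 2 (the number of vectors), the set is linearly independent.

linearly independent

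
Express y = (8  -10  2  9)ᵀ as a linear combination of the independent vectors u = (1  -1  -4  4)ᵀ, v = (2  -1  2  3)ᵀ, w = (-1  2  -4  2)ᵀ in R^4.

y = 3u + v - 3w

Set up the augmented matrix [u | v | w | y] and row-reduce.
Back-substitution yields (α₁, α₂, α₃) = (3, 1, -3).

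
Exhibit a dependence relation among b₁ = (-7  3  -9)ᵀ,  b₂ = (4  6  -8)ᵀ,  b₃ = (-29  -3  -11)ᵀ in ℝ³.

3b₁ - 2b₂ - b₃ = 0

Set up α₁b₁ + … + α₃b₃ = 0 and solve the homogeneous system.
A generator of the null space is (3, -2, -1).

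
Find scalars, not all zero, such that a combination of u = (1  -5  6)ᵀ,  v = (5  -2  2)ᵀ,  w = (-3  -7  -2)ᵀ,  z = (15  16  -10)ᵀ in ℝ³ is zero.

Write the vectors as columns of a matrix and find a nonzero vector in its null space.
One solution (up to scaling) is (3, -3, 1, 1).

3u - 3v + w + z = 0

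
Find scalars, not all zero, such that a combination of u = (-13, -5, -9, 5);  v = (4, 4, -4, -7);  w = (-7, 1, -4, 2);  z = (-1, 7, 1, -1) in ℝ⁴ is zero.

u - 2w + z = 0

Write the vectors as columns of a matrix and find a nonzero vector in its null space.
The free variable yields coefficients (1, 0, -2, 1) (any nonzero multiple also works).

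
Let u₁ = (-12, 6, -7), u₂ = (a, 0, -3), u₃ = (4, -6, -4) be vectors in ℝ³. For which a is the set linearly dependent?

a = -24/11

The set is linearly dependent precisely when det[u₁; u₂; u₃] = 0.
Expanding, det = 66*a + 144.
This vanishes exactly when a = -24/11.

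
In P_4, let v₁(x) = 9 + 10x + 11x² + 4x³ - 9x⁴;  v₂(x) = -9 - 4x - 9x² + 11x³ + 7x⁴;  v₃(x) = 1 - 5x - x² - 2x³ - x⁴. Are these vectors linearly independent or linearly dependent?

linearly independent

Take coordinates with respect to the standard basis {1, x, …, x⁴}.
Row-reduce the matrix whose columns are v₁, v₂, v₃.
The reduction yields 3 nonzero rows, so the rank is 3.
Since rank = 3 (the number of vectors), the set is linearly independent.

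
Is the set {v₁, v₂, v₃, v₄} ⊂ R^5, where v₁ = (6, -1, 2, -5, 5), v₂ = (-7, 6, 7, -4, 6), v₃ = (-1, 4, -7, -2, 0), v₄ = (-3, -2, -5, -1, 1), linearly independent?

linearly independent

Place the vectors as rows of a 4×5 matrix and reduce to echelon form.
The reduction yields 4 nonzero rows, so the rank is 4.
Since rank = 4 (the number of vectors), the set is linearly independent.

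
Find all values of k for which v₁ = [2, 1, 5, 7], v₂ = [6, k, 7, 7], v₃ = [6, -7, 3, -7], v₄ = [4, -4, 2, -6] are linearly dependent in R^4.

k = -6

Dependence holds iff the 4×4 matrix [v₁ v₂ v₃ v₄] is singular.
Expanding, det = 32*k + 192.
Solving 32*k + 192 = 0 yields k = -6.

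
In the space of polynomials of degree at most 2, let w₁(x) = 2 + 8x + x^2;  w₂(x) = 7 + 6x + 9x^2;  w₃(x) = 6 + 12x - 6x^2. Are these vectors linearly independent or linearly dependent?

linearly independent

Take coordinates with respect to the standard basis {1, x, x^2}.
Form the 3×3 matrix with these as columns; its determinant is 528.
A nonzero determinant means the columns are linearly independent.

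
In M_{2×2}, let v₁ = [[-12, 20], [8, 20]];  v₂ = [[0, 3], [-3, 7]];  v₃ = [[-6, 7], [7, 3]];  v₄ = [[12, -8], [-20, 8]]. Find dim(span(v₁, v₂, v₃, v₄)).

2

Pass to coordinate vectors with respect to the basis {E₁₁, E₁₂, E₂₁, E₂₂}.
Apply Gaussian elimination to the matrix whose rows are v₁, v₂, v₃, v₄.
There are 2 pivot columns, so rank = 2.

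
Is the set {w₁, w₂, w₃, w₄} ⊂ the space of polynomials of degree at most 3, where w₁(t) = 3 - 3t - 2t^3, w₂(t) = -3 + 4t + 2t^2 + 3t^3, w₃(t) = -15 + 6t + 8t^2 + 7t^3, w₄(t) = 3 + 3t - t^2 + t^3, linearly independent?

linearly dependent

Write each element as a coordinate vector in ℝ⁴ using {1, t, …, t^3}.
Form the 4×4 matrix with these as columns; its determinant is 0.
A zero determinant means the columns are linearly dependent.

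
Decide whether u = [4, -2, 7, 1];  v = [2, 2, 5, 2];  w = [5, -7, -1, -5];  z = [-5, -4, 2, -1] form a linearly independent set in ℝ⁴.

linearly independent

Form the 4×4 matrix with these as columns; its determinant is 357.
A nonzero determinant means the columns are linearly independent.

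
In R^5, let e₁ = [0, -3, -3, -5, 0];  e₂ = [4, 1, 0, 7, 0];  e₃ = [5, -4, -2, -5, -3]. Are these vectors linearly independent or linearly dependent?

linearly independent

Row-reduce the matrix whose columns are e₁, e₂, e₃.
The reduction yields 3 nonzero rows, so the rank is 3.
Since rank = 3 (the number of vectors), the set is linearly independent.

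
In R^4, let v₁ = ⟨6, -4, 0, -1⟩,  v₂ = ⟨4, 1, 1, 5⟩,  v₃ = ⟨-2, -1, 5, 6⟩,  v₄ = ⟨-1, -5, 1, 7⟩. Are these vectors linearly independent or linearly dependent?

linearly independent

The matrix [v₁|v₂|v₃|v₄] has determinant 1414.
A nonzero determinant means the columns are linearly independent.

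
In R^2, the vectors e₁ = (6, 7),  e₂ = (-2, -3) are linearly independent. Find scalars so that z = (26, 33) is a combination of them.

Solve the system with e₁, e₂ as columns and z as the right-hand side.
Row-reducing the augmented matrix gives the unique coefficients (a₁, a₂) = (3, -4).

z = 3e₁ - 4e₂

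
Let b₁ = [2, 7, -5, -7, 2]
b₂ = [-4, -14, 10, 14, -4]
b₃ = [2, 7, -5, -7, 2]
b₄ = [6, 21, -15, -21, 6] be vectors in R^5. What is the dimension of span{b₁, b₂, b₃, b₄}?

Row-reduce the 4×5 matrix with these as rows.
The echelon form has 1 nonzero row, so the rank is 1.

1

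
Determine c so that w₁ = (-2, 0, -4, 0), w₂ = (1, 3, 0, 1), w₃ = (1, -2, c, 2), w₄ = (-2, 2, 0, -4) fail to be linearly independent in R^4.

c = 2/7

Dependence holds iff the 4×4 matrix [w₁ w₂ w₃ w₄] is singular.
Cofactor expansion gives det = 28*c - 8.
Setting this to zero gives c = 2/7.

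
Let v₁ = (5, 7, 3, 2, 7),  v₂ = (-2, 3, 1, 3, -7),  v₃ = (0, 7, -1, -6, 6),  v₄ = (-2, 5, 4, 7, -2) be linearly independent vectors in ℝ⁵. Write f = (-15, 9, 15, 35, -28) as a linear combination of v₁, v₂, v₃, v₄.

f = -v₁ + v₂ - v₃ + 4v₄

Solve the system with v₁, v₂, v₃, v₄ as columns and f as the right-hand side.
Row-reducing the augmented matrix gives the unique coefficients (c₁, …, c₄) = (-1, 1, -1, 4).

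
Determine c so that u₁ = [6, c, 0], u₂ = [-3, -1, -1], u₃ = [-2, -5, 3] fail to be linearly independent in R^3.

The set is linearly dependent precisely when det[u₁; u₂; u₃] = 0.
The determinant works out to 11*c - 48.
This vanishes exactly when c = 48/11.

c = 48/11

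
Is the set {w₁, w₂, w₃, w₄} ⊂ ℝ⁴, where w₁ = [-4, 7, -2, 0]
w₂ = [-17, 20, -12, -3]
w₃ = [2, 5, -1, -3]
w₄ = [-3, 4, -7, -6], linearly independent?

Form the 4×4 matrix with these as columns; its determinant is 0.
A zero determinant means the columns are linearly dependent.

linearly dependent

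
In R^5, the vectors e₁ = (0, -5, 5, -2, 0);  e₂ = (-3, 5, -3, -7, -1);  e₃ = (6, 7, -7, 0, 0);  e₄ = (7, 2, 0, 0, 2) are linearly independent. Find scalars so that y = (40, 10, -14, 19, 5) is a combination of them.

y = e₁ - 3e₂ + 4e₃ + e₄

Since e₁, e₂, e₃, e₄ are independent, the coefficients expressing y are uniquely determined by a linear system.
Back-substitution yields (c₁, …, c₄) = (1, -3, 4, 1).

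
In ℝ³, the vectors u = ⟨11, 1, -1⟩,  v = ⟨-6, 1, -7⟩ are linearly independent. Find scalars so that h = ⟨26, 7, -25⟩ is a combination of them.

Write h = α₁u + α₂v and equate components.
Back-substitution yields (α₁, α₂) = (4, 3).

h = 4u + 3v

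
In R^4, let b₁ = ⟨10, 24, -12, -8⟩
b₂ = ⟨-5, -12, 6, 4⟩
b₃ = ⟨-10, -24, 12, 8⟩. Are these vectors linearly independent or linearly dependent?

linearly dependent

Row-reduce the matrix whose columns are b₁, b₂, b₃.
The reduction yields 1 nonzero row, so the rank is 1.
Since rank 1 < 3, the set is linearly dependent.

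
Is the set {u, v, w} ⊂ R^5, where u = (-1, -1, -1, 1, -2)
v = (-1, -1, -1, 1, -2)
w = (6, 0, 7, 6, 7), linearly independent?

linearly dependent

Two of the vectors are equal, giving an immediate dependence.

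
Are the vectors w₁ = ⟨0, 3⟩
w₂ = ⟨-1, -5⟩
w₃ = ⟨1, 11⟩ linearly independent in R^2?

linearly dependent

There are 3 vectors in a 2-dimensional space, so they cannot be linearly independent.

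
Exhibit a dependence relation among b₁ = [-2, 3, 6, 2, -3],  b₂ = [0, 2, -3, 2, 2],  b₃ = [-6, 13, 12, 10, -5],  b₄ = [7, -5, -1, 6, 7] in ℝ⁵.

Row-reduce the matrix with b₁, b₂, b₃, b₄ as columns; the null space gives the coefficients.
A generator of the null space is (3, 2, -1, 0).

3b₁ + 2b₂ - b₃ = 0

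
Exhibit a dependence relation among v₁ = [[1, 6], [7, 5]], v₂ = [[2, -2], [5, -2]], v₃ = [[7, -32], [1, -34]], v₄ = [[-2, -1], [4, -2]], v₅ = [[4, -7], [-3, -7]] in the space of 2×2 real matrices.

Take coordinates with respect to {E₁₁, E₁₂, E₂₁, E₂₂}.
Write the vectors as columns of a matrix and find a nonzero vector in its null space.
A generator of the null space is (1, -1, 1, -3, -3).

v₁ - v₂ + v₃ - 3v₄ - 3v₅ = 0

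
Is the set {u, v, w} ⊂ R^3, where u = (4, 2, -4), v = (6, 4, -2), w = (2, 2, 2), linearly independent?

Form the 3×3 matrix with these as columns; its determinant is 0.
A zero determinant means the columns are linearly dependent.

linearly dependent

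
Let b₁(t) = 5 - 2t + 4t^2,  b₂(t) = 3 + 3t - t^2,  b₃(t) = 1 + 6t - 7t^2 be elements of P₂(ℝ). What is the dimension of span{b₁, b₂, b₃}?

Represent each element by its coordinate vector in ℝ³.
Apply Gaussian elimination to the matrix whose rows are b₁, b₂, b₃.
There are 3 pivot columns, so rank = 3.

3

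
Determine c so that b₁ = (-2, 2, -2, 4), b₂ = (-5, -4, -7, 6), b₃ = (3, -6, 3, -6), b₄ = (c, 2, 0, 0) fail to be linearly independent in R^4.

c = 0

Place the vectors as rows of a 4×4 matrix; dependence ⇔ determinant zero.
The determinant works out to 48*c.
Setting this to zero gives c = 0.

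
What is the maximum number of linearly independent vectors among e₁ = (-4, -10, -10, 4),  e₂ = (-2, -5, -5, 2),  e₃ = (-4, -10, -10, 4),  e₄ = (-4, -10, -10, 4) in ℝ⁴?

Form the matrix with e₁, e₂, e₃, e₄ as columns and reduce.
Exactly 1 pivot survives; hence the rank is 1.

1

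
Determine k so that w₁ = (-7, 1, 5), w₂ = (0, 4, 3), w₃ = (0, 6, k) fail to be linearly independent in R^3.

Dependence holds iff the 3×3 matrix [w₁ w₂ w₃] is singular.
The determinant works out to 126 - 28*k.
Setting this to zero gives k = 9/2.

k = 9/2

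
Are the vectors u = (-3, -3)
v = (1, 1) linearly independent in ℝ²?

linearly dependent

Place the vectors as rows of a 2×2 matrix and reduce to echelon form.
The reduction yields 1 nonzero row, so the rank is 1.
Since rank 1 < 2, the set is linearly dependent.
Indeed u + 3v = 0.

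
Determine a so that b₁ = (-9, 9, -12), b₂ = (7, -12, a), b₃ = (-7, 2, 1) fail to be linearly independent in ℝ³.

a = 59/3

Place the vectors as rows of a 3×3 matrix; dependence ⇔ determinant zero.
The determinant works out to 885 - 45*a.
Setting this to zero gives a = 59/3.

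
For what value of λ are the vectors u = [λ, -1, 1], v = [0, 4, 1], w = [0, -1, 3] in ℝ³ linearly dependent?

Place the vectors as rows of a 3×3 matrix; dependence ⇔ determinant zero.
The determinant works out to 13*λ.
Setting this to zero gives λ = 0.

λ = 0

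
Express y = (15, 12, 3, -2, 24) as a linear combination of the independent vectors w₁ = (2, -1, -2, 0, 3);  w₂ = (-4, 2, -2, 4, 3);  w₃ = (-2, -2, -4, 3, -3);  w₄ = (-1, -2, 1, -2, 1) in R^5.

Since w₁, w₂, w₃, w₄ are independent, the coefficients expressing y are uniquely determined by a linear system.
Row-reducing the augmented matrix gives the unique coefficients (a₁, …, a₄) = (4, 1, -4, -3).

y = 4w₁ + w₂ - 4w₃ - 3w₄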